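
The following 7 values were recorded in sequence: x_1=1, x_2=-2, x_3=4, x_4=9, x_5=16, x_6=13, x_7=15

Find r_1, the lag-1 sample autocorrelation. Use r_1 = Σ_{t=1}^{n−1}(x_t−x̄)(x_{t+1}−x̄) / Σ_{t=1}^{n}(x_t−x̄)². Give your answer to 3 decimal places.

0.622

Mean x̄ = (1 − 2 + 4 + 9 + 16 + 13 + 15)/7 = 8.0000
Deviations from mean: -7.0000, -10.0000, -4.0000, 1.0000, 8.0000, 5.0000, 7.0000
Numerator Σ_{t=1}^{6}(x_t−x̄)(x_{t+1}−x̄) = 189.0000
Denominator Σ(x_t−x̄)² = 304.0000
r_1 = 189.0000 / 304.0000 = 0.622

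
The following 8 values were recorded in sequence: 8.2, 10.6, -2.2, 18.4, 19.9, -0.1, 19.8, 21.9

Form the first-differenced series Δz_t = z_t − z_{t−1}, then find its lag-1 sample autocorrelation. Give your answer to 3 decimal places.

-0.490

First differences Δz: 2.4, -12.8, 20.6, 1.5, -20.0, 19.9, 2.1
Mean of differences = 1.9571
Numerator Σ(Δz_t−Δz̄)(Δz_{t+1}−Δz̄) = -671.5461
Denominator Σ(Δz_t−Δz̄)² = 1369.8171
r_1(Δz) = -671.5461 / 1369.8171 = -0.490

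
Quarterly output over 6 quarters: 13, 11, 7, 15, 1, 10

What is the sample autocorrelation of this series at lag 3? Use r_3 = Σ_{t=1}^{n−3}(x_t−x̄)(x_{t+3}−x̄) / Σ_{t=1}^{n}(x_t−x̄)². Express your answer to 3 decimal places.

Mean x̄ = (13 + 11 + 7 + 15 + 1 + 10)/6 = 9.5000
Σ(x_t−x̄)(x_{t+3}−x̄) = (19.2500) + (-12.7500) + (-1.2500) = 5.2500
Denominator Σ(x_t−x̄)² = 123.5000
r_3 = 5.2500 / 123.5000 = 0.043

0.043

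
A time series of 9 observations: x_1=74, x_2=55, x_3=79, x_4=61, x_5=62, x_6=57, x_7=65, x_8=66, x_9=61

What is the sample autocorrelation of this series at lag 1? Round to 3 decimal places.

-0.541

Mean x̄ = (74 + 55 + 79 + 61 + 62 + 57 + 65 + 66 + 61)/9 = 64.4444
Numerator Σ_{t=1}^{8}(x_t−x̄)(x_{t+1}−x̄) = -259.8642
Denominator Σ(x_t−x̄)² = 480.2222
r_1 = -259.8642 / 480.2222 = -0.541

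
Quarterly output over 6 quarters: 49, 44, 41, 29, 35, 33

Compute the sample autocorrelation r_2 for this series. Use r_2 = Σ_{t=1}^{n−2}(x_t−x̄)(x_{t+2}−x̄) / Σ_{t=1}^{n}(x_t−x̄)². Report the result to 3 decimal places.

Mean x̄ = (49 + 44 + 41 + 29 + 35 + 33)/6 = 38.5000
Deviations from mean: 10.5000, 5.5000, 2.5000, -9.5000, -3.5000, -5.5000
Numerator Σ_{t=1}^{4}(x_t−x̄)(x_{t+2}−x̄) = 17.5000
Denominator Σ(x_t−x̄)² = 279.5000
r_2 = 17.5000 / 279.5000 = 0.063

0.063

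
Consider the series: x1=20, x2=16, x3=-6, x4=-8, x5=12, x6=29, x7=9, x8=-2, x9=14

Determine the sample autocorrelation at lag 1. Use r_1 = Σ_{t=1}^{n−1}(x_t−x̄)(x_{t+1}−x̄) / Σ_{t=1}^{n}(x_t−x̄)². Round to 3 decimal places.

0.150

Mean x̄ = (20 + 16 − 6 − 8 + 12 + 29 + 9 − 2 + 14)/9 = 9.3333
Numerator Σ_{t=1}^{8}(x_t−x̄)(x_{t+1}−x̄) = 185.2222
Denominator Σ(x_t−x̄)² = 1238.0000
r_1 = 185.2222 / 1238.0000 = 0.150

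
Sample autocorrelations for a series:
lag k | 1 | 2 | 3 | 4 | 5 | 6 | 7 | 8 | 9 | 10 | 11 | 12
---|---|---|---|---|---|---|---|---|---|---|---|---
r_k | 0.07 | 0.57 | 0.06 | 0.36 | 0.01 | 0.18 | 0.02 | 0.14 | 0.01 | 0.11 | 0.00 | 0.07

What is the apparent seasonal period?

The largest autocorrelation is r_2 = 0.57, with weaker echoes at lags 4 (0.36) and 6 (0.18); the remaining lags stay at or below 0.14.
The dominant spike at lag 2 indicates a seasonal period of 2.

2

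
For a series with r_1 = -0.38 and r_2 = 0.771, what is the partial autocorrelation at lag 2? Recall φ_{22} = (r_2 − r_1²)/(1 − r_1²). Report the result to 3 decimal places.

φ_{22} = (r_2 − r_1²) / (1 − r_1²)
r_1² = (-0.38)² = 0.1444
Numerator = 0.771 − 0.1444 = 0.6266; denominator = 1 − 0.1444 = 0.8556
φ_{22} = 0.6266 / 0.8556 = 0.732

0.732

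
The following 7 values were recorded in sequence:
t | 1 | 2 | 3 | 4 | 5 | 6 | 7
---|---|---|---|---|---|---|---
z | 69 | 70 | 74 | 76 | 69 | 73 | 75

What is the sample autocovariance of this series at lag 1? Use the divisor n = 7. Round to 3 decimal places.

-0.379

Mean z̄ = (69 + 70 + 74 + 76 + 69 + 73 + 75)/7 = 72.2857
Deviations: -3.2857, -2.2857, 1.7143, 3.7143, -3.2857, 0.7143, 2.7143
Σ_{t=1}^{6}(z_t−z̄)(z_{t+1}−z̄) = -2.6531
γ_1 = -2.6531 / 7 = -0.379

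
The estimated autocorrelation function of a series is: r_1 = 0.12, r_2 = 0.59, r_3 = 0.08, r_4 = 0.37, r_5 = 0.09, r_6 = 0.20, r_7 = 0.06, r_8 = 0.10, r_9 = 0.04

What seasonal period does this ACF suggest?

The largest autocorrelation is r_2 = 0.59, with weaker echoes at lags 4 (0.37) and 6 (0.20); the remaining lags stay at or below 0.12.
The dominant spike at lag 2 indicates a seasonal period of 2.

2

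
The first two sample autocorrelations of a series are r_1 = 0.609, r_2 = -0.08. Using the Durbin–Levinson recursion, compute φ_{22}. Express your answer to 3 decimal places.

φ_{22} = (r_2 − r_1²) / (1 − r_1²)
r_1² = (0.609)² = 0.370881
Numerator = -0.08 − 0.3709 = -0.4509; denominator = 1 − 0.3709 = 0.6291
φ_{22} = -0.4509 / 0.6291 = -0.717

-0.717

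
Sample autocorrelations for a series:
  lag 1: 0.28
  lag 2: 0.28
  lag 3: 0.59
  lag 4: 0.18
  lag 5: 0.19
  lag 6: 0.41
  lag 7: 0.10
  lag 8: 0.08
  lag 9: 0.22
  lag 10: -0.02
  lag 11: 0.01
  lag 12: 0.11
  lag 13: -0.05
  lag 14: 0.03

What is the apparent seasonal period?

3

The largest autocorrelation is r_3 = 0.59, with a weaker echo at lag 6 (0.41); the remaining lags stay at or below 0.28.
The dominant spike at lag 3 indicates a seasonal period of 3.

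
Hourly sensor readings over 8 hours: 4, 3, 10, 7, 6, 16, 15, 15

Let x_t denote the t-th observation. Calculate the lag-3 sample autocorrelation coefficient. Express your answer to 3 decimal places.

Mean x̄ = (4 + 3 + 10 + 7 + 6 + 16 + 15 + 15)/8 = 9.5000
Deviations from mean: -5.5000, -6.5000, 0.5000, -2.5000, -3.5000, 6.5000, 5.5000, 5.5000
Σ(x_t−x̄)(x_{t+3}−x̄) = (13.7500) + (22.7500) + (3.2500) + (-13.7500) + (-19.2500) = 6.7500
Denominator Σ(x_t−x̄)² = 194.0000
r_3 = 6.7500 / 194.0000 = 0.035

0.035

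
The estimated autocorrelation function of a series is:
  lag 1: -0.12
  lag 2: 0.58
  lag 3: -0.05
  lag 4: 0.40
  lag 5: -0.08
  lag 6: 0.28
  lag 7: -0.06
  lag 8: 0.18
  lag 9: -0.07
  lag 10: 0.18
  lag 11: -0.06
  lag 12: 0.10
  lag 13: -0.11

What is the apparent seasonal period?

The largest autocorrelation is r_2 = 0.58, with weaker echoes at lags 4 (0.40), 6 (0.28), 8 (0.18) and 10 (0.18); the remaining lags stay at or below 0.10.
The dominant spike at lag 2 indicates a seasonal period of 2.

2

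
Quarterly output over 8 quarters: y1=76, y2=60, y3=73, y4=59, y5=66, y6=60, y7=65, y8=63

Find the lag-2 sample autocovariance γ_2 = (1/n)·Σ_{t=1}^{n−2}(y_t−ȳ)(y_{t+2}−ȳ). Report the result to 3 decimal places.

20.797

Mean ȳ = (76 + 60 + 73 + 59 + 66 + 60 + 65 + 63)/8 = 65.2500
Σ_{t=1}^{6}(y_t−ȳ)(y_{t+2}−ȳ) = 166.3750
γ_2 = 166.3750 / 8 = 20.797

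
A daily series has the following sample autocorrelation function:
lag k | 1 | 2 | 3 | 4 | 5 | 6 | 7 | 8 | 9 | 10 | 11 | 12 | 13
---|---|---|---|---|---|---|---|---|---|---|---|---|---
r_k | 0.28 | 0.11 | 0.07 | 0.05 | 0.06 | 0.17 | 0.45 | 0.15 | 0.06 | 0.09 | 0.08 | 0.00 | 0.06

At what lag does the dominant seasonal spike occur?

7

The largest autocorrelation is r_7 = 0.45; the remaining lags stay at or below 0.28. The elevated value at lag 1 (0.28), dropping to 0.11 at lag 2, reflects decaying short-term dependence rather than seasonality.
The dominant spike at lag 7 indicates a seasonal period of 7.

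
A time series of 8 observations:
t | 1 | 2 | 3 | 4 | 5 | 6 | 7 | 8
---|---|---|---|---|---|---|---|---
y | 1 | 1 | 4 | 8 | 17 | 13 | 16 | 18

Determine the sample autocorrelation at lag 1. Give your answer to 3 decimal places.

Mean ȳ = (1 + 1 + 4 + 8 + 17 + 13 + 16 + 18)/8 = 9.7500
Deviations from mean: -8.7500, -8.7500, -5.7500, -1.7500, 7.2500, 3.2500, 6.2500, 8.2500
Numerator Σ_{t=1}^{7}(y_t−ȳ)(y_{t+1}−ȳ) = 219.6875
Denominator Σ(y_t−ȳ)² = 359.5000
r_1 = 219.6875 / 359.5000 = 0.611

0.611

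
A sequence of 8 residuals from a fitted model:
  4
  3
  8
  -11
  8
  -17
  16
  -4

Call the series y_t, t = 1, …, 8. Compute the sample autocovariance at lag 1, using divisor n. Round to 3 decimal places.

-77.361

Mean ȳ = (4 + 3 + 8 − 11 + 8 − 17 + 16 − 4)/8 = 0.8750
Σ_{t=1}^{7}(y_t−ȳ)(y_{t+1}−ȳ) = -618.8906
γ_1 = -618.8906 / 8 = -77.361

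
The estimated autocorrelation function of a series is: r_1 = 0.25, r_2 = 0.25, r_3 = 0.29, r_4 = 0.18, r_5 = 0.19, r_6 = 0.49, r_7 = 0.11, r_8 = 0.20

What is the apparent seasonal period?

The largest autocorrelation is r_6 = 0.49; the remaining lags stay at or below 0.29.
The dominant spike at lag 6 indicates a seasonal period of 6.

6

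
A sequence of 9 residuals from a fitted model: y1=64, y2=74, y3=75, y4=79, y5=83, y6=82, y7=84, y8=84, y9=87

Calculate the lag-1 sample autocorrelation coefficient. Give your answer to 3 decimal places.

0.460

Mean ȳ = (64 + 74 + 75 + 79 + 83 + 82 + 84 + 84 + 87)/9 = 79.1111
Numerator Σ_{t=1}^{8}(y_t−ȳ)(y_{t+1}−ȳ) = 186.0988
Denominator Σ(y_t−ȳ)² = 404.8889
r_1 = 186.0988 / 404.8889 = 0.460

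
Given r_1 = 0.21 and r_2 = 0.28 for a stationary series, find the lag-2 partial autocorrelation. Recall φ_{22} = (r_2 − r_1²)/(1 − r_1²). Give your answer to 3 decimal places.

0.247

φ_{22} = (r_2 − r_1²) / (1 − r_1²)
r_1² = (0.21)² = 0.0441
Numerator = 0.28 − 0.0441 = 0.2359; denominator = 1 − 0.0441 = 0.9559
φ_{22} = 0.2359 / 0.9559 = 0.247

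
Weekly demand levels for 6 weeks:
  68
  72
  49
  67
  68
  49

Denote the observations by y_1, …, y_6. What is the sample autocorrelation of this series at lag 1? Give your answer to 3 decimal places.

Mean ȳ = (68 + 72 + 49 + 67 + 68 + 49)/6 = 62.1667
Σ(y_t−ȳ)(y_{t+1}−ȳ) = (57.3611) + (-129.4722) + (-63.6389) + (28.1944) + (-76.8056) = -184.3611
Denominator Σ(y_t−ȳ)² = 534.8333
r_1 = -184.3611 / 534.8333 = -0.345

-0.345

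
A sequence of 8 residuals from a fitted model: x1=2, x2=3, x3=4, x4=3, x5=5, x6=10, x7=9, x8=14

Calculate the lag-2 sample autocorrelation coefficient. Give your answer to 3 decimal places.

Mean x̄ = (2 + 3 + 4 + 3 + 5 + 10 + 9 + 14)/8 = 6.2500
Deviations from mean: -4.2500, -3.2500, -2.2500, -3.2500, -1.2500, 3.7500, 2.7500, 7.7500
Σ(x_t−x̄)(x_{t+2}−x̄) = (9.5625) + (10.5625) + (2.8125) + (-12.1875) + (-3.4375) + (29.0625) = 36.3750
Denominator Σ(x_t−x̄)² = 127.5000
r_2 = 36.3750 / 127.5000 = 0.285

0.285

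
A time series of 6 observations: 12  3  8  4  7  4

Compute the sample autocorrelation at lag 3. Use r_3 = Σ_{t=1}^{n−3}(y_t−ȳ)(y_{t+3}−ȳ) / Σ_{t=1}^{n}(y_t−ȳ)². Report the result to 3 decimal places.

-0.337

Mean ȳ = (12 + 3 + 8 + 4 + 7 + 4)/6 = 6.3333
Deviations from mean: 5.6667, -3.3333, 1.6667, -2.3333, 0.6667, -2.3333
Σ(y_t−ȳ)(y_{t+3}−ȳ) = (-13.2222) + (-2.2222) + (-3.8889) = -19.3333
Denominator Σ(y_t−ȳ)² = 57.3333
r_3 = -19.3333 / 57.3333 = -0.337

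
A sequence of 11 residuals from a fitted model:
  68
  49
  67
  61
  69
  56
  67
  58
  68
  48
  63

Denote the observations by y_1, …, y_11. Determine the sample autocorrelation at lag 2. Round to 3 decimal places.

0.415

Mean ȳ = (68 + 49 + 67 + 61 + 69 + 56 + 67 + 58 + 68 + 48 + 63)/11 = 61.2727
Numerator Σ_{t=1}^{9}(y_t−ȳ)(y_{t+2}−ȳ) = 242.6694
Denominator Σ(y_t−ȳ)² = 584.1818
r_2 = 242.6694 / 584.1818 = 0.415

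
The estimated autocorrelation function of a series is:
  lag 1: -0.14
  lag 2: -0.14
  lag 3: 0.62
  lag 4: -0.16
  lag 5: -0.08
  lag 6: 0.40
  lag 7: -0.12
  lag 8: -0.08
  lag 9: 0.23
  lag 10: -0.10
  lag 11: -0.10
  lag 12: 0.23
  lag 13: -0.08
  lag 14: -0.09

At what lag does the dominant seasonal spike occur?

The largest autocorrelation is r_3 = 0.62, with weaker echoes at lags 6 (0.40), 9 (0.23) and 12 (0.23); the remaining lags stay at or below -0.08.
The dominant spike at lag 3 indicates a seasonal period of 3.

3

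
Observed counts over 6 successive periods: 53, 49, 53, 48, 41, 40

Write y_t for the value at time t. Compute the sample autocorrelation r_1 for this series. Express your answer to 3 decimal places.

0.402

Mean ȳ = (53 + 49 + 53 + 48 + 41 + 40)/6 = 47.3333
Deviations from mean: 5.6667, 1.6667, 5.6667, 0.6667, -6.3333, -7.3333
Numerator Σ_{t=1}^{5}(y_t−ȳ)(y_{t+1}−ȳ) = 64.8889
Denominator Σ(y_t−ȳ)² = 161.3333
r_1 = 64.8889 / 161.3333 = 0.402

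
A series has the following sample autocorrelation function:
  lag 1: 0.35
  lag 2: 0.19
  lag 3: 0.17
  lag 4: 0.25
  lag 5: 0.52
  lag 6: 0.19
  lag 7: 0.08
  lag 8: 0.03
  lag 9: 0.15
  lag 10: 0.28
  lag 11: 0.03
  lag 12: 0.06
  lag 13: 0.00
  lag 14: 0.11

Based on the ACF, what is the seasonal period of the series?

The largest autocorrelation is r_5 = 0.52; the remaining lags stay at or below 0.35. The elevated value at lag 1 (0.35), dropping to 0.19 at lag 2, reflects decaying short-term dependence rather than seasonality.
The dominant spike at lag 5 indicates a seasonal period of 5.

5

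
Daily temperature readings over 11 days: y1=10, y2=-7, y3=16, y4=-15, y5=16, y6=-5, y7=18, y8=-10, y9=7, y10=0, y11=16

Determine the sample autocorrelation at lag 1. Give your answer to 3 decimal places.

-0.817

Mean ȳ = (10 − 7 + 16 − 15 + 16 − 5 + 18 − 10 + 7 + 0 + 16)/11 = 4.1818
Numerator Σ_{t=1}^{10}(y_t−ȳ)(y_{t+1}−ȳ) = -1183.1240
Denominator Σ(y_t−ȳ)² = 1447.6364
r_1 = -1183.1240 / 1447.6364 = -0.817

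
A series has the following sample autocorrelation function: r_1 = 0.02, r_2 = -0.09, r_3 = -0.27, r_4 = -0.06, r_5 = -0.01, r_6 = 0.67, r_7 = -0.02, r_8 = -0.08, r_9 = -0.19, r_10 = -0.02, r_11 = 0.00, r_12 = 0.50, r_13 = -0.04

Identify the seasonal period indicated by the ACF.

6

The largest autocorrelation is r_6 = 0.67, with a weaker echo at lag 12 (0.50); the remaining lags stay at or below 0.02.
The dominant spike at lag 6 indicates a seasonal period of 6.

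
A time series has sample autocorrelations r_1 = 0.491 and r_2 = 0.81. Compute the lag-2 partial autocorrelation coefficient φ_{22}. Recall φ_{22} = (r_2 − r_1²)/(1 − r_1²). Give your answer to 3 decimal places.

0.750

φ_{22} = (r_2 − r_1²) / (1 − r_1²)
r_1² = (0.491)² = 0.241081
Numerator = 0.81 − 0.2411 = 0.5689; denominator = 1 − 0.2411 = 0.7589
φ_{22} = 0.5689 / 0.7589 = 0.750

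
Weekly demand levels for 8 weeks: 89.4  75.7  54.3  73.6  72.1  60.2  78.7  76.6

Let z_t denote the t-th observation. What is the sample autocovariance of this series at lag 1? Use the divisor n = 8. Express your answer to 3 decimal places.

Mean z̄ = (89.4 + 75.7 + 54.3 + 73.6 + 72.1 + 60.2 + 78.7 + 76.6)/8 = 72.5750
Deviations: 16.8250, 3.1250, -18.2750, 1.0250, -0.4750, -12.3750, 6.1250, 4.0250
Σ_{t=1}^{7}(z_t−z̄)(z_{t+1}−z̄) = -69.0156
γ_1 = -69.0156 / 8 = -8.627

-8.627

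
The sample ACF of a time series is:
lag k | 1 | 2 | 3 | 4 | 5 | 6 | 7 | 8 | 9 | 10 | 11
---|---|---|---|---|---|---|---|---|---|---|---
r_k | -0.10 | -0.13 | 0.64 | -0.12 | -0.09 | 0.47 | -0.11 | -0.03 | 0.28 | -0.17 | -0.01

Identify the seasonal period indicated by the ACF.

3

The largest autocorrelation is r_3 = 0.64, with weaker echoes at lags 6 (0.47) and 9 (0.28); the remaining lags stay at or below -0.01.
The dominant spike at lag 3 indicates a seasonal period of 3.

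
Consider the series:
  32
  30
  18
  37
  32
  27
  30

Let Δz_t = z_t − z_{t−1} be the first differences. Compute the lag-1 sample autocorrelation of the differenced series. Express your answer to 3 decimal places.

-0.511

First differences Δz: -2, -12, 19, -5, -5, 3
Mean of differences = -0.3333
Numerator Σ(Δz_t−Δz̄)(Δz_{t+1}−Δz̄) = -290.1111
Denominator Σ(Δz_t−Δz̄)² = 567.3333
r_1(Δz) = -290.1111 / 567.3333 = -0.511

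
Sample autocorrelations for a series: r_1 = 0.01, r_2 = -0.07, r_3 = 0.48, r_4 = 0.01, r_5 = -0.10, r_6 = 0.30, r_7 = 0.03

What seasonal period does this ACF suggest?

3

The largest autocorrelation is r_3 = 0.48, with a weaker echo at lag 6 (0.30); the remaining lags stay at or below 0.03.
The dominant spike at lag 3 indicates a seasonal period of 3.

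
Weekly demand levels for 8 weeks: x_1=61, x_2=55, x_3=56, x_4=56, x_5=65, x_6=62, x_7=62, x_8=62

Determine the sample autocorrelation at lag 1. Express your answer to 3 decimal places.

Mean x̄ = (61 + 55 + 56 + 56 + 65 + 62 + 62 + 62)/8 = 59.8750
Deviations from mean: 1.1250, -4.8750, -3.8750, -3.8750, 5.1250, 2.1250, 2.1250, 2.1250
Σ(x_t−x̄)(x_{t+1}−x̄) = (-5.4844) + (18.8906) + (15.0156) + (-19.8594) + (10.8906) + (4.5156) + (4.5156) = 28.4844
Denominator Σ(x_t−x̄)² = 94.8750
r_1 = 28.4844 / 94.8750 = 0.300

0.300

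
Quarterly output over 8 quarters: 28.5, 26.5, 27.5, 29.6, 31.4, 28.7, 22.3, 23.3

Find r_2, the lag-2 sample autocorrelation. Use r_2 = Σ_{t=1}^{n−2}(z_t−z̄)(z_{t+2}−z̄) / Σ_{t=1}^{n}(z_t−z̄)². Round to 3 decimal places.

-0.344

Mean z̄ = (28.5 + 26.5 + 27.5 + 29.6 + 31.4 + 28.7 + 22.3 + 23.3)/8 = 27.2250
Deviations from mean: 1.2750, -0.7250, 0.2750, 2.3750, 4.1750, 1.4750, -4.9250, -3.9250
Σ(z_t−z̄)(z_{t+2}−z̄) = (0.3506) + (-1.7219) + (1.1481) + (3.5031) + (-20.5619) + (-5.7894) = -23.0713
Denominator Σ(z_t−z̄)² = 67.1350
r_2 = -23.0713 / 67.1350 = -0.344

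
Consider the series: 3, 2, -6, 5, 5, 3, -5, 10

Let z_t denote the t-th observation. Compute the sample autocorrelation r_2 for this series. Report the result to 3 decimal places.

Mean z̄ = (3 + 2 − 6 + 5 + 5 + 3 − 5 + 10)/8 = 2.1250
Deviations from mean: 0.8750, -0.1250, -8.1250, 2.8750, 2.8750, 0.8750, -7.1250, 7.8750
Σ(z_t−z̄)(z_{t+2}−z̄) = (-7.1094) + (-0.3594) + (-23.3594) + (2.5156) + (-20.4844) + (6.8906) = -41.9063
Denominator Σ(z_t−z̄)² = 196.8750
r_2 = -41.9063 / 196.8750 = -0.213

-0.213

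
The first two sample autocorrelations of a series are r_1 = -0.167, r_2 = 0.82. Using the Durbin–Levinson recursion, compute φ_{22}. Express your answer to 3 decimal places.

φ_{22} = (r_2 − r_1²) / (1 − r_1²)
r_1² = (-0.167)² = 0.027889
Numerator = 0.82 − 0.0279 = 0.7921; denominator = 1 − 0.0279 = 0.9721
φ_{22} = 0.7921 / 0.9721 = 0.815

0.815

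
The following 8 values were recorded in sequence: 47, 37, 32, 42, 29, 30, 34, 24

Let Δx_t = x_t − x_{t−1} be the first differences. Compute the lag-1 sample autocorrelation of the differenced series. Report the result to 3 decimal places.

First differences Δx: -10, -5, 10, -13, 1, 4, -10
Mean of differences = -3.2857
Numerator Σ(Δx_t−Δx̄)(Δx_{t+1}−Δx̄) = -199.6531
Denominator Σ(Δx_t−Δx̄)² = 435.4286
r_1(Δx) = -199.6531 / 435.4286 = -0.459

-0.459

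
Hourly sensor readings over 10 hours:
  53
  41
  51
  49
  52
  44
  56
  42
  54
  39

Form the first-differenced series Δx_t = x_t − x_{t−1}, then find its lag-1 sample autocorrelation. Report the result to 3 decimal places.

First differences Δx: -12, 10, -2, 3, -8, 12, -14, 12, -15
Mean of differences = -1.5556
Numerator Σ(Δx_t−Δx̄)(Δx_{t+1}−Δx̄) = -764.1975
Denominator Σ(Δx_t−Δx̄)² = 1008.2222
r_1(Δx) = -764.1975 / 1008.2222 = -0.758

-0.758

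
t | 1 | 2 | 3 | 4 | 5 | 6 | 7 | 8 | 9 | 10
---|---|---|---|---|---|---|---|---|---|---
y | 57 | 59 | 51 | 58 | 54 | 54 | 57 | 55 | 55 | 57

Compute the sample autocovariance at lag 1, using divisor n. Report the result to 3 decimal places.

-2.659

Mean ȳ = (57 + 59 + 51 + 58 + 54 + 54 + 57 + 55 + 55 + 57)/10 = 55.7000
Σ_{t=1}^{9}(y_t−ȳ)(y_{t+1}−ȳ) = -26.5900
γ_1 = -26.5900 / 10 = -2.659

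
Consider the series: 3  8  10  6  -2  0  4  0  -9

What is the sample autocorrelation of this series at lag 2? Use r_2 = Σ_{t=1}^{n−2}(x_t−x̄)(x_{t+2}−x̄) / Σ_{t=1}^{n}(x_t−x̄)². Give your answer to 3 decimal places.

Mean x̄ = (3 + 8 + 10 + 6 − 2 + 0 + 4 + 0 − 9)/9 = 2.2222
Σ(x_t−x̄)(x_{t+2}−x̄) = (6.0494) + (21.8272) + (-32.8395) + (-8.3951) + (-7.5062) + (4.9383) + (-19.9506) = -35.8765
Denominator Σ(x_t−x̄)² = 265.5556
r_2 = -35.8765 / 265.5556 = -0.135

-0.135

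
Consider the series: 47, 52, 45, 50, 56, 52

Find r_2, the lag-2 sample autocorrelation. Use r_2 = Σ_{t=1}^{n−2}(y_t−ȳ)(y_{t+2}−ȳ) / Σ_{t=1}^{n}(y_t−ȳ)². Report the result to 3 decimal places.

Mean ȳ = (47 + 52 + 45 + 50 + 56 + 52)/6 = 50.3333
Σ(y_t−ȳ)(y_{t+2}−ȳ) = (17.7778) + (-0.5556) + (-30.2222) + (-0.5556) = -13.5556
Denominator Σ(y_t−ȳ)² = 77.3333
r_2 = -13.5556 / 77.3333 = -0.175

-0.175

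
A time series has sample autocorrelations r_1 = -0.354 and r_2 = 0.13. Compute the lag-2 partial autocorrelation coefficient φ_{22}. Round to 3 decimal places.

φ_{22} = (r_2 − r_1²) / (1 − r_1²)
r_1² = (-0.354)² = 0.125316
Numerator = 0.13 − 0.1253 = 0.0047; denominator = 1 − 0.1253 = 0.8747
φ_{22} = 0.0047 / 0.8747 = 0.005

0.005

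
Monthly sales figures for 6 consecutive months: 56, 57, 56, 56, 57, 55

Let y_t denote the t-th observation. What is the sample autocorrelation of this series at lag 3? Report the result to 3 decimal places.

0.324

Mean ȳ = (56 + 57 + 56 + 56 + 57 + 55)/6 = 56.1667
Σ(y_t−ȳ)(y_{t+3}−ȳ) = (0.0278) + (0.6944) + (0.1944) = 0.9167
Denominator Σ(y_t−ȳ)² = 2.8333
r_3 = 0.9167 / 2.8333 = 0.324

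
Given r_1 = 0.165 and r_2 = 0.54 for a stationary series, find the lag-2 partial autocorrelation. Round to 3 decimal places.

φ_{22} = (r_2 − r_1²) / (1 − r_1²)
r_1² = (0.165)² = 0.027225
Numerator = 0.54 − 0.0272 = 0.5128; denominator = 1 − 0.0272 = 0.9728
φ_{22} = 0.5128 / 0.9728 = 0.527

0.527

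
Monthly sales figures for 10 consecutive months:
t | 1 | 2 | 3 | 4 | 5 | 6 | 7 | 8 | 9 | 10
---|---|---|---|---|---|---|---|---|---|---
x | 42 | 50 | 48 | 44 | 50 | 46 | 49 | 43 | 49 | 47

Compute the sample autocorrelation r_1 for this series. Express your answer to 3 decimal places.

Mean x̄ = (42 + 50 + 48 + 44 + 50 + 46 + 49 + 43 + 49 + 47)/10 = 46.8000
Numerator Σ_{t=1}^{9}(x_t−x̄)(x_{t+1}−x̄) = -44.4400
Denominator Σ(x_t−x̄)² = 77.6000
r_1 = -44.4400 / 77.6000 = -0.573

-0.573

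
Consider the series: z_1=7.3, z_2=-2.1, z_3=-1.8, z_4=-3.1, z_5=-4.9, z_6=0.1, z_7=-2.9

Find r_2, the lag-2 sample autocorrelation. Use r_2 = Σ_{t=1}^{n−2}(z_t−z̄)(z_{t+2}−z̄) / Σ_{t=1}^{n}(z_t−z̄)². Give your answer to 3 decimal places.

Mean z̄ = (7.3 − 2.1 − 1.8 − 3.1 − 4.9 + 0.1 − 2.9)/7 = -1.0571
Deviations from mean: 8.3571, -1.0429, -0.7429, -2.0429, -3.8429, 1.1571, -1.8429
Numerator Σ_{t=1}^{5}(z_t−z̄)(z_{t+2}−z̄) = 3.4949
Denominator Σ(z_t−z̄)² = 95.1571
r_2 = 3.4949 / 95.1571 = 0.037

0.037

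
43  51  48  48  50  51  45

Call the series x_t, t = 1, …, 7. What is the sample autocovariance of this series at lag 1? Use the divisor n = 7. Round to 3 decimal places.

-2.571

Mean x̄ = (43 + 51 + 48 + 48 + 50 + 51 + 45)/7 = 48.0000
Σ_{t=1}^{6}(x_t−x̄)(x_{t+1}−x̄) = -18.0000
γ_1 = -18.0000 / 7 = -2.571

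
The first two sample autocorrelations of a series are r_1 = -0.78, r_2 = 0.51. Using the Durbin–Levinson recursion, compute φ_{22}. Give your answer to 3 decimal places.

-0.251

φ_{22} = (r_2 − r_1²) / (1 − r_1²)
r_1² = (-0.78)² = 0.6084
Numerator = 0.51 − 0.6084 = -0.0984; denominator = 1 − 0.6084 = 0.3916
φ_{22} = -0.0984 / 0.3916 = -0.251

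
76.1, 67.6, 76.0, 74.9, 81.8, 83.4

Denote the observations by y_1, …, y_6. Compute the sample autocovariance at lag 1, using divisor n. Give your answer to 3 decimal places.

6.274

Mean ȳ = (76.1 + 67.6 + 76.0 + 74.9 + 81.8 + 83.4)/6 = 76.6333
Deviations: -0.5333, -9.0333, -0.6333, -1.7333, 5.1667, 6.7667
Σ_{t=1}^{5}(y_t−ȳ)(y_{t+1}−ȳ) = 37.6422
γ_1 = 37.6422 / 6 = 6.274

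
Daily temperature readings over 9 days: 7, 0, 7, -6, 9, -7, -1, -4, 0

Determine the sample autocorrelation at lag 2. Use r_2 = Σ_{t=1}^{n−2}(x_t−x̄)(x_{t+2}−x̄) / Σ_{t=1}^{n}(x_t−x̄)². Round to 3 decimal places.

0.616

Mean x̄ = (7 + 0 + 7 − 6 + 9 − 7 − 1 − 4 + 0)/9 = 0.5556
Numerator Σ_{t=1}^{7}(x_t−x̄)(x_{t+2}−x̄) = 171.2716
Denominator Σ(x_t−x̄)² = 278.2222
r_2 = 171.2716 / 278.2222 = 0.616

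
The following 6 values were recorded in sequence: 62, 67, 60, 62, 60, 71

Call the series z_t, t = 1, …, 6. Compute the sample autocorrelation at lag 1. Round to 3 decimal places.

-0.333

Mean z̄ = (62 + 67 + 60 + 62 + 60 + 71)/6 = 63.6667
Deviations from mean: -1.6667, 3.3333, -3.6667, -1.6667, -3.6667, 7.3333
Σ(z_t−z̄)(z_{t+1}−z̄) = (-5.5556) + (-12.2222) + (6.1111) + (6.1111) + (-26.8889) = -32.4444
Denominator Σ(z_t−z̄)² = 97.3333
r_1 = -32.4444 / 97.3333 = -0.333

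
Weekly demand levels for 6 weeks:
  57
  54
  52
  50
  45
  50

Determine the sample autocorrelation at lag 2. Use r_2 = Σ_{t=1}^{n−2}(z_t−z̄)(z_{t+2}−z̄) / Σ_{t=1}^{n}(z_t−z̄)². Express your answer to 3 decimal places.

-0.027

Mean z̄ = (57 + 54 + 52 + 50 + 45 + 50)/6 = 51.3333
Deviations from mean: 5.6667, 2.6667, 0.6667, -1.3333, -6.3333, -1.3333
Σ(z_t−z̄)(z_{t+2}−z̄) = (3.7778) + (-3.5556) + (-4.2222) + (1.7778) = -2.2222
Denominator Σ(z_t−z̄)² = 83.3333
r_2 = -2.2222 / 83.3333 = -0.027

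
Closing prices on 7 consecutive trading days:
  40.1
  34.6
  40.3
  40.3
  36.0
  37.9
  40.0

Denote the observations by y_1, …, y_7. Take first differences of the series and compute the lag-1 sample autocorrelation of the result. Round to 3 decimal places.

-0.397

First differences Δy: -5.5, 5.7, 0.0, -4.3, 1.9, 2.1
Mean of differences = -0.0167
Numerator Σ(Δy_t−Δȳ)(Δy_{t+1}−Δȳ) = -35.4753
Denominator Σ(Δy_t−Δȳ)² = 89.2483
r_1(Δy) = -35.4753 / 89.2483 = -0.397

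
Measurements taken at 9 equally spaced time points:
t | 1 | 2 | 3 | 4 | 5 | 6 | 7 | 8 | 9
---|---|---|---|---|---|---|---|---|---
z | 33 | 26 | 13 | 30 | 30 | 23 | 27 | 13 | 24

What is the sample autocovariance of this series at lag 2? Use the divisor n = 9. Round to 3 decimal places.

Mean z̄ = (33 + 26 + 13 + 30 + 30 + 23 + 27 + 13 + 24)/9 = 24.3333
Σ_{t=1}^{7}(z_t−z̄)(z_{t+2}−z̄) = -131.2222
γ_2 = -131.2222 / 9 = -14.580

-14.580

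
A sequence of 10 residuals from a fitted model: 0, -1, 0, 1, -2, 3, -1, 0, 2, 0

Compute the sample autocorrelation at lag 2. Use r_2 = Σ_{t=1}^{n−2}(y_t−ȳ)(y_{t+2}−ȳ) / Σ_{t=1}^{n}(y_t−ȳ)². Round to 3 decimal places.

0.088

Mean ȳ = (0 − 1 + 0 + 1 − 2 + 3 − 1 + 0 + 2 + 0)/10 = 0.2000
Numerator Σ_{t=1}^{8}(y_t−ȳ)(y_{t+2}−ȳ) = 1.7200
Denominator Σ(y_t−ȳ)² = 19.6000
r_2 = 1.7200 / 19.6000 = 0.088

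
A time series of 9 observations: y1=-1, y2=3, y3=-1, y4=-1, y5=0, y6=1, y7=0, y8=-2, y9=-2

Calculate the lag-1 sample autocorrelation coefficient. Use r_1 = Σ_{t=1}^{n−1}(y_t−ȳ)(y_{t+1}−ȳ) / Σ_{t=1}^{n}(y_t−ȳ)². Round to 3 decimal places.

-0.056

Mean ȳ = (-1 + 3 − 1 − 1 + 0 + 1 + 0 − 2 − 2)/9 = -0.3333
Numerator Σ_{t=1}^{8}(y_t−ȳ)(y_{t+1}−ȳ) = -1.1111
Denominator Σ(y_t−ȳ)² = 20.0000
r_1 = -1.1111 / 20.0000 = -0.056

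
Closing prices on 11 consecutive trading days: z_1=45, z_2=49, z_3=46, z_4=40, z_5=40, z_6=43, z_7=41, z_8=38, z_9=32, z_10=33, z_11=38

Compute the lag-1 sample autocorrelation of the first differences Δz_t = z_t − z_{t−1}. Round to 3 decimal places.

0.081

First differences Δz: 4, -3, -6, 0, 3, -2, -3, -6, 1, 5
Mean of differences = -0.7000
Numerator Σ(Δz_t−Δz̄)(Δz_{t+1}−Δz̄) = 11.3100
Denominator Σ(Δz_t−Δz̄)² = 140.1000
r_1(Δz) = 11.3100 / 140.1000 = 0.081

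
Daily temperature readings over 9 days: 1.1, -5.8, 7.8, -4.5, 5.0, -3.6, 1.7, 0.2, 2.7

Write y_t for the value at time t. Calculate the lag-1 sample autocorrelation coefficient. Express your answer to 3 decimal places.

-0.823

Mean ȳ = (1.1 − 5.8 + 7.8 − 4.5 + 5.0 − 3.6 + 1.7 + 0.2 + 2.7)/9 = 0.5111
Numerator Σ_{t=1}^{8}(y_t−ȳ)(y_{t+1}−ȳ) = -133.1301
Denominator Σ(y_t−ȳ)² = 161.7689
r_1 = -133.1301 / 161.7689 = -0.823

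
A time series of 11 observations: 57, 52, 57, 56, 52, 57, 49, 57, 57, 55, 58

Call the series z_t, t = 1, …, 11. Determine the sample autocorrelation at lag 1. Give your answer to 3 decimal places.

Mean z̄ = (57 + 52 + 57 + 56 + 52 + 57 + 49 + 57 + 57 + 55 + 58)/11 = 55.1818
Numerator Σ_{t=1}^{10}(z_t−z̄)(z_{t+1}−z̄) = -38.4876
Denominator Σ(z_t−z̄)² = 83.6364
r_1 = -38.4876 / 83.6364 = -0.460

-0.460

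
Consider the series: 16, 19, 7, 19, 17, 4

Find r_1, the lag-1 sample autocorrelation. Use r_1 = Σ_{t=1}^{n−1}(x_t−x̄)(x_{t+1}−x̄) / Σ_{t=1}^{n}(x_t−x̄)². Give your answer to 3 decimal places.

-0.346

Mean x̄ = (16 + 19 + 7 + 19 + 17 + 4)/6 = 13.6667
Deviations from mean: 2.3333, 5.3333, -6.6667, 5.3333, 3.3333, -9.6667
Σ(x_t−x̄)(x_{t+1}−x̄) = (12.4444) + (-35.5556) + (-35.5556) + (17.7778) + (-32.2222) = -73.1111
Denominator Σ(x_t−x̄)² = 211.3333
r_1 = -73.1111 / 211.3333 = -0.346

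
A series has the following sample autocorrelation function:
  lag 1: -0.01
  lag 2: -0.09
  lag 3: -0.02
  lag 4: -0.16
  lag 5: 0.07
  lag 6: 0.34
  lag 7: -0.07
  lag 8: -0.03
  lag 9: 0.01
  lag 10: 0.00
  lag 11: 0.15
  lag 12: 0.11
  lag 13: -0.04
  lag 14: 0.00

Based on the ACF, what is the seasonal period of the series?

The largest autocorrelation is r_6 = 0.34; the remaining lags stay at or below 0.15.
The dominant spike at lag 6 indicates a seasonal period of 6.

6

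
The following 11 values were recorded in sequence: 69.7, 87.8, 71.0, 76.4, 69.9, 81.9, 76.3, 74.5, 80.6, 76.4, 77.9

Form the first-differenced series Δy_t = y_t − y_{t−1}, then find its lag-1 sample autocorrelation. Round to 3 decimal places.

-0.658

First differences Δy: 18.1, -16.8, 5.4, -6.5, 12.0, -5.6, -1.8, 6.1, -4.2, 1.5
Mean of differences = 0.8200
Numerator Σ(Δy_t−Δȳ)(Δy_{t+1}−Δȳ) = -599.2444
Denominator Σ(Δy_t−Δȳ)² = 910.2360
r_1(Δy) = -599.2444 / 910.2360 = -0.658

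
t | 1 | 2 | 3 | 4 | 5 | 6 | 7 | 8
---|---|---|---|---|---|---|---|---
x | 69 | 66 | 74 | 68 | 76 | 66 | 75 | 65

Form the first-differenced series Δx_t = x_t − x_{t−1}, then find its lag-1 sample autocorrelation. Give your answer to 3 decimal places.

-0.831

First differences Δx: -3, 8, -6, 8, -10, 9, -10
Mean of differences = -0.5714
Numerator Σ(Δx_t−Δx̄)(Δx_{t+1}−Δx̄) = -375.1837
Denominator Σ(Δx_t−Δx̄)² = 451.7143
r_1(Δx) = -375.1837 / 451.7143 = -0.831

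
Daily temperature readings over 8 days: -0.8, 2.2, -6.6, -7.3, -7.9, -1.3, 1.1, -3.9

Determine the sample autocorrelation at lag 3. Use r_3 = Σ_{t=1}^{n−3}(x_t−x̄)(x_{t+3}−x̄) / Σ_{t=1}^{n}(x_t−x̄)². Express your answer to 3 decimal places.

-0.509

Mean x̄ = (-0.8 + 2.2 − 6.6 − 7.3 − 7.9 − 1.3 + 1.1 − 3.9)/8 = -3.0625
Numerator Σ_{t=1}^{5}(x_t−x̄)(x_{t+3}−x̄) = -54.8667
Denominator Σ(x_t−x̄)² = 107.8188
r_3 = -54.8667 / 107.8188 = -0.509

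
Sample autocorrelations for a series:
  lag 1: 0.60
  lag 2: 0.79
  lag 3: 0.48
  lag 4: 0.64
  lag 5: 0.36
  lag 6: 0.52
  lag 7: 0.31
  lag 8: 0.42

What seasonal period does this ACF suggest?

The largest autocorrelation is r_2 = 0.79, with a weaker echo at lag 4 (0.64); the remaining lags stay at or below 0.60.
The dominant spike at lag 2 indicates a seasonal period of 2.

2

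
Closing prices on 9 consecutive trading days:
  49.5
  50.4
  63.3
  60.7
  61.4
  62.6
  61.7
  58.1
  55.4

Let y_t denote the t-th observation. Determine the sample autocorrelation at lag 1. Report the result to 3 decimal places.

0.362

Mean ȳ = (49.5 + 50.4 + 63.3 + 60.7 + 61.4 + 62.6 + 61.7 + 58.1 + 55.4)/9 = 58.1222
Numerator Σ_{t=1}^{8}(y_t−ȳ)(y_{t+1}−ȳ) = 79.0740
Denominator Σ(y_t−ȳ)² = 218.4356
r_1 = 79.0740 / 218.4356 = 0.362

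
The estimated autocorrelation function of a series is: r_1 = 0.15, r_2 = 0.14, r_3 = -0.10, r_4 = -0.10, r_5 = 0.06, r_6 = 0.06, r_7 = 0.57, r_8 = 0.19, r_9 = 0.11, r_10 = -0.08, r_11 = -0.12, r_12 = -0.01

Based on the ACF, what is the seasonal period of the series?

The largest autocorrelation is r_7 = 0.57; the remaining lags stay at or below 0.19.
The dominant spike at lag 7 indicates a seasonal period of 7.

7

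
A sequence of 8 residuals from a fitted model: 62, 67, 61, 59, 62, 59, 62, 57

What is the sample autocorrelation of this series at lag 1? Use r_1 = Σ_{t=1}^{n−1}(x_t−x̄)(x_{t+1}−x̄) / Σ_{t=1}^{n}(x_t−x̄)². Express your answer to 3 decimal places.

-0.072

Mean x̄ = (62 + 67 + 61 + 59 + 62 + 59 + 62 + 57)/8 = 61.1250
Deviations from mean: 0.8750, 5.8750, -0.1250, -2.1250, 0.8750, -2.1250, 0.8750, -4.1250
Σ(x_t−x̄)(x_{t+1}−x̄) = (5.1406) + (-0.7344) + (0.2656) + (-1.8594) + (-1.8594) + (-1.8594) + (-3.6094) = -4.5156
Denominator Σ(x_t−x̄)² = 62.8750
r_1 = -4.5156 / 62.8750 = -0.072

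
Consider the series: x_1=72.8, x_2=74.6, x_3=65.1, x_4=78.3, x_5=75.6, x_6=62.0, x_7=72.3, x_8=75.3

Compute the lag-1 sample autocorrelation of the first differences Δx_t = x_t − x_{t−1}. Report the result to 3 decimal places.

-0.435

First differences Δx: 1.8, -9.5, 13.2, -2.7, -13.6, 10.3, 3.0
Mean of differences = 0.3571
Numerator Σ(Δx_t−Δx̄)(Δx_{t+1}−Δx̄) = -249.9061
Denominator Σ(Δx_t−Δx̄)² = 574.1771
r_1(Δx) = -249.9061 / 574.1771 = -0.435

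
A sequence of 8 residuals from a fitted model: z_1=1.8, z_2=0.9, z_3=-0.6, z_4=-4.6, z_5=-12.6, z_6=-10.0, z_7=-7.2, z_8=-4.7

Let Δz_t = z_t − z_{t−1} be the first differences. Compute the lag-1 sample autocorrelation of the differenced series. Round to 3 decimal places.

0.250

First differences Δz: -0.9, -1.5, -4.0, -8.0, 2.6, 2.8, 2.5
Mean of differences = -0.9286
Numerator Σ(Δz_t−Δz̄)(Δz_{t+1}−Δz̄) = 24.4463
Denominator Σ(Δz_t−Δz̄)² = 97.8743
r_1(Δz) = 24.4463 / 97.8743 = 0.250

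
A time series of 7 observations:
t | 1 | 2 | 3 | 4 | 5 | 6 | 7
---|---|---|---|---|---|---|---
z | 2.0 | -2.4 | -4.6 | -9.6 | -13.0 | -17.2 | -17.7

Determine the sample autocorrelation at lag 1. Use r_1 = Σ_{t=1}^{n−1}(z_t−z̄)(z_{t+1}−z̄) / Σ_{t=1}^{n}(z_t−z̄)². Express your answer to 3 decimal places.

Mean z̄ = (2.0 − 2.4 − 4.6 − 9.6 − 13.0 − 17.2 − 17.7)/7 = -8.9286
Numerator Σ_{t=1}^{6}(z_t−z̄)(z_{t+1}−z̄) = 205.6635
Denominator Σ(z_t−z̄)² = 343.1743
r_1 = 205.6635 / 343.1743 = 0.599

0.599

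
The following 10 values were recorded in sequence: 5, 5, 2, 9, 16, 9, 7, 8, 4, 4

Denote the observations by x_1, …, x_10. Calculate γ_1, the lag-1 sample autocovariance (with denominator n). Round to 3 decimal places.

Mean x̄ = (5 + 5 + 2 + 9 + 16 + 9 + 7 + 8 + 4 + 4)/10 = 6.9000
Σ_{t=1}^{9}(x_t−x̄)(x_{t+1}−x̄) = 46.3900
γ_1 = 46.3900 / 10 = 4.639

4.639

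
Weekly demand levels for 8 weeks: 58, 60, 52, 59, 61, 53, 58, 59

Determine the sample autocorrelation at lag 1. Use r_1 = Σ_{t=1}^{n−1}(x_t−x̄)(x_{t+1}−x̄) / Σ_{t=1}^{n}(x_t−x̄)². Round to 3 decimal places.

Mean x̄ = (58 + 60 + 52 + 59 + 61 + 53 + 58 + 59)/8 = 57.5000
Deviations from mean: 0.5000, 2.5000, -5.5000, 1.5000, 3.5000, -4.5000, 0.5000, 1.5000
Numerator Σ_{t=1}^{7}(x_t−x̄)(x_{t+1}−x̄) = -32.7500
Denominator Σ(x_t−x̄)² = 74.0000
r_1 = -32.7500 / 74.0000 = -0.443

-0.443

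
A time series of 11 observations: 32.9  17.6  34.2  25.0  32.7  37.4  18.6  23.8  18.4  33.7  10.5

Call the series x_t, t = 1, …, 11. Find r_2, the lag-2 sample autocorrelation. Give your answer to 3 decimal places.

Mean x̄ = (32.9 + 17.6 + 34.2 + 25.0 + 32.7 + 37.4 + 18.6 + 23.8 + 18.4 + 33.7 + 10.5)/11 = 25.8909
Numerator Σ_{t=1}^{9}(x_t−x̄)(x_{t+2}−x̄) = 191.8198
Denominator Σ(x_t−x̄)² = 778.0291
r_2 = 191.8198 / 778.0291 = 0.247

0.247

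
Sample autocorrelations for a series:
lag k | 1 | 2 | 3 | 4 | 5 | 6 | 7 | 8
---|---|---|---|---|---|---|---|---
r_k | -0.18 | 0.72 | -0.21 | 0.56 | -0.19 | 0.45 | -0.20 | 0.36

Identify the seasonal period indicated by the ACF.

2

The largest autocorrelation is r_2 = 0.72, with weaker echoes at lags 4 (0.56), 6 (0.45) and 8 (0.36); the remaining lags stay at or below -0.18.
The dominant spike at lag 2 indicates a seasonal period of 2.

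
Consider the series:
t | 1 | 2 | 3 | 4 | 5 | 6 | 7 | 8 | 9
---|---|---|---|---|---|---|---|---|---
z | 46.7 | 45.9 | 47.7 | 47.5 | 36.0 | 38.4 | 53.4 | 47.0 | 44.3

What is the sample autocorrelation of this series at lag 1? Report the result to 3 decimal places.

0.034

Mean z̄ = (46.7 + 45.9 + 47.7 + 47.5 + 36.0 + 38.4 + 53.4 + 47.0 + 44.3)/9 = 45.2111
Numerator Σ_{t=1}^{8}(z_t−z̄)(z_{t+1}−z̄) = 7.3354
Denominator Σ(z_t−z̄)² = 216.4489
r_1 = 7.3354 / 216.4489 = 0.034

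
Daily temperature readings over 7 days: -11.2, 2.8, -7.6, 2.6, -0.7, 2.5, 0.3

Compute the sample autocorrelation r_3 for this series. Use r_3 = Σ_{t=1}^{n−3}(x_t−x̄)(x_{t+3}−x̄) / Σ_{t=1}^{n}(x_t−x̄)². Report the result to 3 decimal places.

-0.284

Mean x̄ = (-11.2 + 2.8 − 7.6 + 2.6 − 0.7 + 2.5 + 0.3)/7 = -1.6143
Deviations from mean: -9.5857, 4.4143, -5.9857, 4.2143, 0.9143, 4.1143, 1.9143
Σ(x_t−x̄)(x_{t+3}−x̄) = (-40.3969) + (4.0359) + (-24.6269) + (8.0673) = -52.9206
Denominator Σ(x_t−x̄)² = 186.3886
r_3 = -52.9206 / 186.3886 = -0.284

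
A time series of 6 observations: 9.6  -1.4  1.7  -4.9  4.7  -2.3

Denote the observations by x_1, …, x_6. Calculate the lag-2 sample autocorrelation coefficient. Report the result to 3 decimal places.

0.311

Mean x̄ = (9.6 − 1.4 + 1.7 − 4.9 + 4.7 − 2.3)/6 = 1.2333
Deviations from mean: 8.3667, -2.6333, 0.4667, -6.1333, 3.4667, -3.5333
Σ(x_t−x̄)(x_{t+2}−x̄) = (3.9044) + (16.1511) + (1.6178) + (21.6711) = 43.3444
Denominator Σ(x_t−x̄)² = 139.2733
r_2 = 43.3444 / 139.2733 = 0.311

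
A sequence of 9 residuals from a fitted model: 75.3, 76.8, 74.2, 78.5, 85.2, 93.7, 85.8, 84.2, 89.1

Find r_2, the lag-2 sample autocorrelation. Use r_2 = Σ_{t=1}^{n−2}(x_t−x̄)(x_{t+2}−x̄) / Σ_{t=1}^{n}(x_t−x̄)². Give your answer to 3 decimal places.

Mean x̄ = (75.3 + 76.8 + 74.2 + 78.5 + 85.2 + 93.7 + 85.8 + 84.2 + 89.1)/9 = 82.5333
Σ(x_t−x̄)(x_{t+2}−x̄) = (60.2778) + (23.1244) + (-22.2222) + (-45.0389) + (8.7111) + (18.6111) + (21.4511) = 64.9144
Denominator Σ(x_t−x̄)² = 359.2800
r_2 = 64.9144 / 359.2800 = 0.181

0.181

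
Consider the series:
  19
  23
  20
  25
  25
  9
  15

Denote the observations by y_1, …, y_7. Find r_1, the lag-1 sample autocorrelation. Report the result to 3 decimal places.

Mean ȳ = (19 + 23 + 20 + 25 + 25 + 9 + 15)/7 = 19.4286
Deviations from mean: -0.4286, 3.5714, 0.5714, 5.5714, 5.5714, -10.4286, -4.4286
Σ(y_t−ȳ)(y_{t+1}−ȳ) = (-1.5306) + (2.0408) + (3.1837) + (31.0408) + (-58.1020) + (46.1837) = 22.8163
Denominator Σ(y_t−ȳ)² = 203.7143
r_1 = 22.8163 / 203.7143 = 0.112

0.112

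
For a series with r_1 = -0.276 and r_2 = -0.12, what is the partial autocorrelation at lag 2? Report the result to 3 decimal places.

-0.212

φ_{22} = (r_2 − r_1²) / (1 − r_1²)
r_1² = (-0.276)² = 0.076176
Numerator = -0.12 − 0.0762 = -0.1962; denominator = 1 − 0.0762 = 0.9238
φ_{22} = -0.1962 / 0.9238 = -0.212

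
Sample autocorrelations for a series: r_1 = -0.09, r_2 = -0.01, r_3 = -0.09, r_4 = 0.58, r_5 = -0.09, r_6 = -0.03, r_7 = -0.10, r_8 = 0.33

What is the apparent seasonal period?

The largest autocorrelation is r_4 = 0.58, with a weaker echo at lag 8 (0.33); the remaining lags stay at or below -0.01.
The dominant spike at lag 4 indicates a seasonal period of 4.

4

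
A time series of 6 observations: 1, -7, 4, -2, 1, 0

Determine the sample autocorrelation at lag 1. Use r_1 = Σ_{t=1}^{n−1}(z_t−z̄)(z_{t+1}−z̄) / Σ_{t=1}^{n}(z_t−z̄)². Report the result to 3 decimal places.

Mean z̄ = (1 − 7 + 4 − 2 + 1 + 0)/6 = -0.5000
Σ(z_t−z̄)(z_{t+1}−z̄) = (-9.7500) + (-29.2500) + (-6.7500) + (-2.2500) + (0.7500) = -47.2500
Denominator Σ(z_t−z̄)² = 69.5000
r_1 = -47.2500 / 69.5000 = -0.680

-0.680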